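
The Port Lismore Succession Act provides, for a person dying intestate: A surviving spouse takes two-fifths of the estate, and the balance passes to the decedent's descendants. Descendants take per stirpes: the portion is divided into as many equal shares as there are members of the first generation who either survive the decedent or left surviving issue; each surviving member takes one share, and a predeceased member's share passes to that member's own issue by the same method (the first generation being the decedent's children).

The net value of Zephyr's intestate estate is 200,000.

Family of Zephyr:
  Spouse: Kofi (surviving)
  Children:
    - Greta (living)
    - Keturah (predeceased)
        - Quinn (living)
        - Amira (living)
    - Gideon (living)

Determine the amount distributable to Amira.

Kofi takes two-fifths of 200,000 = 80,000. The remaining 120,000 passes to the descendants.
The descendants' portion (120,000) is divided into 3 shares of 40,000: Greta and Gideon each take 40,000; Keturah's 40,000 share passes to Keturah's issue.
Keturah's share (40,000) is divided into 2 shares of 20,000: Quinn and Amira each take 20,000.

Amira receives 20,000.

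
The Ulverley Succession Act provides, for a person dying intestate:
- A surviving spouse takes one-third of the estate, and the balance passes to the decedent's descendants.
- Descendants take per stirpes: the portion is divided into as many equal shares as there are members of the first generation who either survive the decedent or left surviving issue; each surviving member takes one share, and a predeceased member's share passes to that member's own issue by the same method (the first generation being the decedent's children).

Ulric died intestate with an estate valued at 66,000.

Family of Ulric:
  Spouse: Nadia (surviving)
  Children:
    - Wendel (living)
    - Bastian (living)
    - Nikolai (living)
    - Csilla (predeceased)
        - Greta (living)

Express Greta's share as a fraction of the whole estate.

Greta receives 1/6 of the estate.

Nadia takes one-third of 66,000 = 22,000. The remaining 44,000 passes to the descendants.
The descendants' portion (44,000) is divided into 4 shares of 11,000: Wendel, Bastian, and Nikolai each take 11,000; Csilla's 11,000 share passes to Csilla's issue.
Csilla's share (11,000) passes entirely to Greta.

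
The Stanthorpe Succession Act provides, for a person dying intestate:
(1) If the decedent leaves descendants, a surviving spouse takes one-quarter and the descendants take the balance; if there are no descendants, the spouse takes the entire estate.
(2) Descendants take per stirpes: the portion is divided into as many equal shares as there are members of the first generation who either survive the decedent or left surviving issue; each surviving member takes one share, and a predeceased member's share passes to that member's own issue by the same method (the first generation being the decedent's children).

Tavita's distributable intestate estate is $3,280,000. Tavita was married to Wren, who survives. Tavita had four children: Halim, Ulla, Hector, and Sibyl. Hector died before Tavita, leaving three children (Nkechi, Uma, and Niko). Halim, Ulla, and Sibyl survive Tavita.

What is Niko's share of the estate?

Niko receives $205,000.

Wren takes one-quarter of $3,280,000 = $820,000. The remaining $2,460,000 passes to the descendants.
The descendants' portion ($2,460,000) is divided into 4 shares of $615,000: Halim, Ulla, and Sibyl each take $615,000; Hector's $615,000 share passes to Hector's issue.
Hector's share ($615,000) is divided into 3 shares of $205,000: Nkechi, Uma, and Niko each take $205,000.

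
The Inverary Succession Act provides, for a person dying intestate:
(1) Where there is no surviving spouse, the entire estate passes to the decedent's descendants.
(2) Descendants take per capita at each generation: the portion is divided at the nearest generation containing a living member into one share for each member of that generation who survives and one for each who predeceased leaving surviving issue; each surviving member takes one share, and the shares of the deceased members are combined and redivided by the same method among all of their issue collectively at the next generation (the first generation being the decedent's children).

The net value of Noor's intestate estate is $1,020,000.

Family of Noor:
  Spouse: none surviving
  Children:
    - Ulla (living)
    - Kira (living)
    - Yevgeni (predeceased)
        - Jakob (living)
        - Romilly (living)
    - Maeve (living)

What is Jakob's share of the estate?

Jakob receives $127,500.

The entire $1,020,000 passes to the descendants.
That amount ($1,020,000) is divided at the children's generation into 4 shares of $255,000. Ulla, Kira, and Maeve each take $255,000. The remaining share for the deceased Yevgeni ($255,000) is carried to the next generation.
That pool ($255,000) is divided at the grandchildren's generation equally among Jakob and Romilly: $127,500 each.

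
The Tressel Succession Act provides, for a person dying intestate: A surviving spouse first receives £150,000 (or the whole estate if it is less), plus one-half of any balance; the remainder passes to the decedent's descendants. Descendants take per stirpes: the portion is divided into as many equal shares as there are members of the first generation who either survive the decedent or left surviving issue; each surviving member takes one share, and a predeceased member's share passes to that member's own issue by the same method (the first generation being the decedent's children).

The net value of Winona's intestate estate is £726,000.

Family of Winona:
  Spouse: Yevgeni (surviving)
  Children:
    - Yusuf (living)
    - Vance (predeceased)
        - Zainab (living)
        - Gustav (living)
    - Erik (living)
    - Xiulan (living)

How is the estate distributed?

Yevgeni first takes £150,000, leaving a balance of £576,000. Yevgeni then takes one-half of the balance (£288,000), for a total of £438,000. The remaining £288,000 passes to the descendants.
The descendants' portion (£288,000) is divided into 4 shares of £72,000: Yusuf, Erik, and Xiulan each take £72,000; Vance's £72,000 share passes to Vance's issue.
Vance's share (£72,000) is divided into 2 shares of £36,000: Zainab and Gustav each take £36,000.

Yevgeni: £438,000; Yusuf: £72,000; Zainab: £36,000; Gustav: £36,000; Erik: £72,000; Xiulan: £72,000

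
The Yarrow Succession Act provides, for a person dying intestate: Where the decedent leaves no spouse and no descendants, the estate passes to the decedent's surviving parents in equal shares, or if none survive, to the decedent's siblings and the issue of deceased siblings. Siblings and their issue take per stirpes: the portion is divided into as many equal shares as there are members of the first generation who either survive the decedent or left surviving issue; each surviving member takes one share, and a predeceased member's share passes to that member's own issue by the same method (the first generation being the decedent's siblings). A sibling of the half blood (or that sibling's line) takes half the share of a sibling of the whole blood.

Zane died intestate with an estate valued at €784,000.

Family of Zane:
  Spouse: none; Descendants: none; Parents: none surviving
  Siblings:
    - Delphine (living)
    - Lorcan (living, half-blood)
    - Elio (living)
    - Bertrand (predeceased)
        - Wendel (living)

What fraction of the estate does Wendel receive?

Wendel receives 2/7 of the estate.

The entire €784,000 passes to the siblings and their issue.
Counting each half-blood sibling's line as half a unit, there are 7/2 units in €784,000, so one unit is €224,000. Whole-blood lines (Delphine, Elio, and Bertrand) take €224,000 each; half-blood lines (Lorcan) take €112,000 each.
Bertrand's share (€224,000) passes entirely to Wendel.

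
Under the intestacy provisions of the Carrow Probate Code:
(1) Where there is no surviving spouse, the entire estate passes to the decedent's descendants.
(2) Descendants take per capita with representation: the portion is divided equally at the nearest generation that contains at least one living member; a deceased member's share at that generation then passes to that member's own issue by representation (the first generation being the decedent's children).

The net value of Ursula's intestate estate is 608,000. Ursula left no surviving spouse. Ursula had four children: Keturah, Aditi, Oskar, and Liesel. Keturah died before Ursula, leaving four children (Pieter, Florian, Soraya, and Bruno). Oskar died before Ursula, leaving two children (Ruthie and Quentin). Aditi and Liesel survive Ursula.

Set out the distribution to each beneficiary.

The entire 608,000 passes to the descendants.
That amount (608,000) is divided into 4 shares of 152,000: Aditi and Liesel each take 152,000; Keturah's 152,000 share passes to Keturah's issue; Oskar's 152,000 share passes to Oskar's issue.
Keturah's share (152,000) is divided into 4 shares of 38,000: Pieter, Florian, Soraya, and Bruno each take 38,000.
Oskar's share (152,000) is divided into 2 shares of 76,000: Ruthie and Quentin each take 76,000.

Pieter: 38,000; Florian: 38,000; Soraya: 38,000; Bruno: 38,000; Aditi: 152,000; Ruthie: 76,000; Quentin: 76,000; Liesel: 152,000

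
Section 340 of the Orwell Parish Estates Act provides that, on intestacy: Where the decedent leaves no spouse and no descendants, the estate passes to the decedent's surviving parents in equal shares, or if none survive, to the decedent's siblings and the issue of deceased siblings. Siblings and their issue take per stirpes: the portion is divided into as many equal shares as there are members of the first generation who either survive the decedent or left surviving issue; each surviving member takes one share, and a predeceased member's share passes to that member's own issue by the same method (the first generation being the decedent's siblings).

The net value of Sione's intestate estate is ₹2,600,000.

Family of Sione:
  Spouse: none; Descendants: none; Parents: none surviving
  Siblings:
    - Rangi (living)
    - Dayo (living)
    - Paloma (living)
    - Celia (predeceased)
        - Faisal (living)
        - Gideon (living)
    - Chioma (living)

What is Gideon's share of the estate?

The entire ₹2,600,000 passes to the siblings and their issue.
That amount (₹2,600,000) is divided into 5 shares of ₹520,000: Rangi, Dayo, Paloma, and Chioma each take ₹520,000; Celia's ₹520,000 share passes to Celia's issue.
Celia's share (₹520,000) is divided into 2 shares of ₹260,000: Faisal and Gideon each take ₹260,000.

Gideon receives ₹260,000.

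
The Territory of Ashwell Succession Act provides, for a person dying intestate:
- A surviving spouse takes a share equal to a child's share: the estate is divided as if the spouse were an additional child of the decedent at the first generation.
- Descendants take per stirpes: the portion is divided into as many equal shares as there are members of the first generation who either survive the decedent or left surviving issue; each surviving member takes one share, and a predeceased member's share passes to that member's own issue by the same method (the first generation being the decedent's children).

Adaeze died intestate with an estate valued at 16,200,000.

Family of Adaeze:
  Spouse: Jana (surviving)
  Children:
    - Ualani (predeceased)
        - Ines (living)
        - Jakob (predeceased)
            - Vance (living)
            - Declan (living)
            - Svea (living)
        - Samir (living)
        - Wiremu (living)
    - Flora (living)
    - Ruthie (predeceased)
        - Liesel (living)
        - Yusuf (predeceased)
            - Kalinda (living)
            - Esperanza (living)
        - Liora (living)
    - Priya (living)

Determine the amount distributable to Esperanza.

The spouse counts as an additional share at the children's level, so there are 5 primary shares of 3,240,000. Jana takes one such share (3,240,000).
The children's combined portion (12,960,000) is divided into 4 shares of 3,240,000: Flora and Priya each take 3,240,000; Ualani's 3,240,000 share passes to Ualani's issue; Ruthie's 3,240,000 share passes to Ruthie's issue.
Ualani's share (3,240,000) is divided into 4 shares of 810,000: Ines, Samir, and Wiremu each take 810,000; Jakob's 810,000 share passes to Jakob's issue.
Jakob's share (810,000) is divided into 3 shares of 270,000: Vance, Declan, and Svea each take 270,000.
Ruthie's share (3,240,000) is divided into 3 shares of 1,080,000: Liesel and Liora each take 1,080,000; Yusuf's 1,080,000 share passes to Yusuf's issue.
Yusuf's share (1,080,000) is divided into 2 shares of 540,000: Kalinda and Esperanza each take 540,000.

Esperanza receives 540,000.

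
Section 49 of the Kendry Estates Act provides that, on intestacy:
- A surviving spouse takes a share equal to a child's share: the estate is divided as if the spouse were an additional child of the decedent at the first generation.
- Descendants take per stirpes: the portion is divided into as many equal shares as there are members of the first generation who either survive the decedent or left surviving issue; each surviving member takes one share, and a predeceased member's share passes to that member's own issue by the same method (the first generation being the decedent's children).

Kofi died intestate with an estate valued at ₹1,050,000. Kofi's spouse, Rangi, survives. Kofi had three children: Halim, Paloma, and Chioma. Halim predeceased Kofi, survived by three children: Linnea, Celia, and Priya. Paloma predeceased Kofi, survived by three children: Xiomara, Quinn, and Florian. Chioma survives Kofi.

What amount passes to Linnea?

The spouse counts as an additional share at the children's level, so there are 4 primary shares of ₹262,500. Rangi takes one such share (₹262,500).
The children's combined portion (₹787,500) is divided into 3 shares of ₹262,500: Chioma takes ₹262,500; Halim's ₹262,500 share passes to Halim's issue; Paloma's ₹262,500 share passes to Paloma's issue.
Halim's share (₹262,500) is divided into 3 shares of ₹87,500: Linnea, Celia, and Priya each take ₹87,500.
Paloma's share (₹262,500) is divided into 3 shares of ₹87,500: Xiomara, Quinn, and Florian each take ₹87,500.

Linnea receives ₹87,500.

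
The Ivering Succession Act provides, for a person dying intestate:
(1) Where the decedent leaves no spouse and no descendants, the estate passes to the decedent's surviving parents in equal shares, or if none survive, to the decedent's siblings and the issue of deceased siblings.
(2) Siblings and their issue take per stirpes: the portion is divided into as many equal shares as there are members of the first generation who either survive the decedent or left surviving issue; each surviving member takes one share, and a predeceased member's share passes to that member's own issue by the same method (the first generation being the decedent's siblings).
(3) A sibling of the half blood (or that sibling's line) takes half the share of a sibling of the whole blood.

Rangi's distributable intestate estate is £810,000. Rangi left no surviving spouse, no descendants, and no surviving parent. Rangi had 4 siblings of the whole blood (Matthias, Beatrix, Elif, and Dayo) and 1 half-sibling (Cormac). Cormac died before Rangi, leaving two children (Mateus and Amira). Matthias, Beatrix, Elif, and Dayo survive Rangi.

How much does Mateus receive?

Mateus receives £45,000.

The entire £810,000 passes to the siblings and their issue.
Counting each half-blood sibling's line as half a unit, there are 9/2 units in £810,000, so one unit is £180,000. Whole-blood lines (Matthias, Beatrix, Elif, and Dayo) take £180,000 each; half-blood lines (Cormac) take £90,000 each.
Cormac's share (£90,000) is divided into 2 shares of £45,000: Mateus and Amira each take £45,000.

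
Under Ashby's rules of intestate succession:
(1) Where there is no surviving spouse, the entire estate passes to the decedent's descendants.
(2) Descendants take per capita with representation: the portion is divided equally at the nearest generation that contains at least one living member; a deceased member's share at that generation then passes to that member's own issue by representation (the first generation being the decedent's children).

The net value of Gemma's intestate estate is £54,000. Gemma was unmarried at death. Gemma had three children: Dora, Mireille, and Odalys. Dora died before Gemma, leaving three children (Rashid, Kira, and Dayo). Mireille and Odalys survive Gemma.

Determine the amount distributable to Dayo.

The entire £54,000 passes to the descendants.
That amount (£54,000) is divided into 3 shares of £18,000: Mireille and Odalys each take £18,000; Dora's £18,000 share passes to Dora's issue.
Dora's share (£18,000) is divided into 3 shares of £6,000: Rashid, Kira, and Dayo each take £6,000.

Dayo receives £6,000.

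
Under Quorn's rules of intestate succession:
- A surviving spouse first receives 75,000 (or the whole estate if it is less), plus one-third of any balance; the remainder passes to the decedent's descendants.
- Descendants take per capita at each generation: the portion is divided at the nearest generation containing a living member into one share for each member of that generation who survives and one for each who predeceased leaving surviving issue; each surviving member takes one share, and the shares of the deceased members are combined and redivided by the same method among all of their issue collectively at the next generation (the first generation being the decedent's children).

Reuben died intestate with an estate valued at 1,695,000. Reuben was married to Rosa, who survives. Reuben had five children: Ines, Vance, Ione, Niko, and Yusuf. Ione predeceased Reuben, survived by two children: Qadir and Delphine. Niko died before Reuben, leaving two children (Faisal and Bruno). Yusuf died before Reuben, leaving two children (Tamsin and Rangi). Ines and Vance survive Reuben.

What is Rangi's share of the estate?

Rosa first takes 75,000, leaving a balance of 1,620,000. Rosa then takes one-third of the balance (540,000), for a total of 615,000. The remaining 1,080,000 passes to the descendants.
The descendants' portion (1,080,000) is divided at the children's generation into 5 shares of 216,000. Ines and Vance each take 216,000. The 3 shares of the deceased (Ione, Niko, and Yusuf) are combined into a pool of 648,000.
That pool (648,000) is divided at the grandchildren's generation equally among Qadir, Delphine, Faisal, Bruno, Tamsin, and Rangi: 108,000 each.

Rangi receives 108,000.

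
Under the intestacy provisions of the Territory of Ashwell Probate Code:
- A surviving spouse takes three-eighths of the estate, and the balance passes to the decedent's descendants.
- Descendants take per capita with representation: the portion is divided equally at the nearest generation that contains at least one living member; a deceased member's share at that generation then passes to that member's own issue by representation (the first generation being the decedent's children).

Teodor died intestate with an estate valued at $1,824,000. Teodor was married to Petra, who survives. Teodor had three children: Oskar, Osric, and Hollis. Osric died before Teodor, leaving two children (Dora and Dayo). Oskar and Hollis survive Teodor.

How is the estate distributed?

Petra: $684,000; Oskar: $380,000; Dora: $190,000; Dayo: $190,000; Hollis: $380,000

Petra takes three-eighths of $1,824,000 = $684,000. The remaining $1,140,000 passes to the descendants.
The descendants' portion ($1,140,000) is divided into 3 shares of $380,000: Oskar and Hollis each take $380,000; Osric's $380,000 share passes to Osric's issue.
Osric's share ($380,000) is divided into 2 shares of $190,000: Dora and Dayo each take $190,000.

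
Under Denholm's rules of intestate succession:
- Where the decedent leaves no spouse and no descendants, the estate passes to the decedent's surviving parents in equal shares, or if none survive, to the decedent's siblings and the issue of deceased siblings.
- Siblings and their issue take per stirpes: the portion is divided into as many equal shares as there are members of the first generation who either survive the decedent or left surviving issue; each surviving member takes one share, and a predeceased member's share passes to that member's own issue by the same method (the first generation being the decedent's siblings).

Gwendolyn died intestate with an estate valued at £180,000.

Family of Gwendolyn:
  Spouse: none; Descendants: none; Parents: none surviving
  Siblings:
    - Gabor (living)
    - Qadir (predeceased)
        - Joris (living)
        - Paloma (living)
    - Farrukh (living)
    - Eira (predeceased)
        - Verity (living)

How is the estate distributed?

The entire £180,000 passes to the siblings and their issue.
That amount (£180,000) is divided into 4 shares of £45,000: Gabor and Farrukh each take £45,000; Qadir's £45,000 share passes to Qadir's issue; Eira's £45,000 share passes to Eira's issue.
Qadir's share (£45,000) is divided into 2 shares of £22,500: Joris and Paloma each take £22,500.
Eira's share (£45,000) passes entirely to Verity.

Gabor: £45,000; Joris: £22,500; Paloma: £22,500; Farrukh: £45,000; Verity: £45,000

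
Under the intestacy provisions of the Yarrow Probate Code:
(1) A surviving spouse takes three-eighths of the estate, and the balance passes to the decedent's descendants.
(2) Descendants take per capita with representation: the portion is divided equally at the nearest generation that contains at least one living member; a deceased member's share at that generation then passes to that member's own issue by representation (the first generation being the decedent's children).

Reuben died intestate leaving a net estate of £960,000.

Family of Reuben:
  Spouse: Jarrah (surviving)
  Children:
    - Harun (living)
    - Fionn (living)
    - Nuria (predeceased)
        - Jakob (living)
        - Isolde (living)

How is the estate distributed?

Jarrah takes three-eighths of £960,000 = £360,000. The remaining £600,000 passes to the descendants.
The descendants' portion (£600,000) is divided into 3 shares of £200,000: Harun and Fionn each take £200,000; Nuria's £200,000 share passes to Nuria's issue.
Nuria's share (£200,000) is divided into 2 shares of £100,000: Jakob and Isolde each take £100,000.

Jarrah: £360,000; Harun: £200,000; Fionn: £200,000; Jakob: £100,000; Isolde: £100,000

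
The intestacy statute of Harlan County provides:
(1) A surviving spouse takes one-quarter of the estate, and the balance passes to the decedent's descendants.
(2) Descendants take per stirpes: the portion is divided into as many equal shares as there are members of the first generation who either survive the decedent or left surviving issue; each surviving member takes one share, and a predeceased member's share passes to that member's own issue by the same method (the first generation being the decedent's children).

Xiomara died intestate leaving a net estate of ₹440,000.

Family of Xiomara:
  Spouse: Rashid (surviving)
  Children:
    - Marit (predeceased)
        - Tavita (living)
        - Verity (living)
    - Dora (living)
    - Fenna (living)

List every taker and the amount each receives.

Rashid takes one-quarter of ₹440,000 = ₹110,000. The remaining ₹330,000 passes to the descendants.
The descendants' portion (₹330,000) is divided into 3 shares of ₹110,000: Dora and Fenna each take ₹110,000; Marit's ₹110,000 share passes to Marit's issue.
Marit's share (₹110,000) is divided into 2 shares of ₹55,000: Tavita and Verity each take ₹55,000.

Rashid: ₹110,000; Tavita: ₹55,000; Verity: ₹55,000; Dora: ₹110,000; Fenna: ₹110,000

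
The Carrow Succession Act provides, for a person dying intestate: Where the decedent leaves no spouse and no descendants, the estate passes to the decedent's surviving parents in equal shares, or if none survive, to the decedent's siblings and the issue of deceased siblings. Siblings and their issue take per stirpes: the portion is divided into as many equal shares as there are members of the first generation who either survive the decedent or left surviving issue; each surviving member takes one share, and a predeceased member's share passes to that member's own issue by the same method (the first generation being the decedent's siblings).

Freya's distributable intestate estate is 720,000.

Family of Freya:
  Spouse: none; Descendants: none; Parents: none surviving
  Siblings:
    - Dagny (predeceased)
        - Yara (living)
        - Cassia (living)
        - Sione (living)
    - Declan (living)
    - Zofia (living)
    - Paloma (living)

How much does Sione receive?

Sione receives 60,000.

The entire 720,000 passes to the siblings and their issue.
That amount (720,000) is divided into 4 shares of 180,000: Declan, Zofia, and Paloma each take 180,000; Dagny's 180,000 share passes to Dagny's issue.
Dagny's share (180,000) is divided into 3 shares of 60,000: Yara, Cassia, and Sione each take 60,000.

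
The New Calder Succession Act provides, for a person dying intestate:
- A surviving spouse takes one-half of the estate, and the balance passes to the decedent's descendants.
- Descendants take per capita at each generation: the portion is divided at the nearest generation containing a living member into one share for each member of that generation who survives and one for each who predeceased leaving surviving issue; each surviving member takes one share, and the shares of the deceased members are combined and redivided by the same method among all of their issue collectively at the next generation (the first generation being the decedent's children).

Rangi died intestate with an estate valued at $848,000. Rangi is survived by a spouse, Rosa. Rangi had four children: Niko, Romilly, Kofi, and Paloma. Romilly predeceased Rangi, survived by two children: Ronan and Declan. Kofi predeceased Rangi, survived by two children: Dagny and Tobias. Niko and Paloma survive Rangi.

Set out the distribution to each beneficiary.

Rosa takes one-half of $848,000 = $424,000. The remaining $424,000 passes to the descendants.
The descendants' portion ($424,000) is divided at the children's generation into 4 shares of $106,000. Niko and Paloma each take $106,000. The 2 shares of the deceased (Romilly and Kofi) are combined into a pool of $212,000.
That pool ($212,000) is divided at the grandchildren's generation equally among Ronan, Declan, Dagny, and Tobias: $53,000 each.

Rosa: $424,000; Niko: $106,000; Ronan: $53,000; Declan: $53,000; Dagny: $53,000; Tobias: $53,000; Paloma: $106,000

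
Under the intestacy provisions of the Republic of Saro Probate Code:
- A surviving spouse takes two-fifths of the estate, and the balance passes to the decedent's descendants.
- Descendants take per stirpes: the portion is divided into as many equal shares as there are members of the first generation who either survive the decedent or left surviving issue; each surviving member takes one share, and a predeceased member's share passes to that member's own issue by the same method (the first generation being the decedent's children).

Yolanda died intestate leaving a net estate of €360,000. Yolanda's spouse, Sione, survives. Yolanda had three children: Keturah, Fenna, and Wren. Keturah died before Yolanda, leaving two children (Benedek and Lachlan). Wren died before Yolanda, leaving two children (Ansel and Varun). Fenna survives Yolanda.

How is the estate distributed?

Sione takes two-fifths of €360,000 = €144,000. The remaining €216,000 passes to the descendants.
The descendants' portion (€216,000) is divided into 3 shares of €72,000: Fenna takes €72,000; Keturah's €72,000 share passes to Keturah's issue; Wren's €72,000 share passes to Wren's issue.
Keturah's share (€72,000) is divided into 2 shares of €36,000: Benedek and Lachlan each take €36,000.
Wren's share (€72,000) is divided into 2 shares of €36,000: Ansel and Varun each take €36,000.

Sione: €144,000; Benedek: €36,000; Lachlan: €36,000; Fenna: €72,000; Ansel: €36,000; Varun: €36,000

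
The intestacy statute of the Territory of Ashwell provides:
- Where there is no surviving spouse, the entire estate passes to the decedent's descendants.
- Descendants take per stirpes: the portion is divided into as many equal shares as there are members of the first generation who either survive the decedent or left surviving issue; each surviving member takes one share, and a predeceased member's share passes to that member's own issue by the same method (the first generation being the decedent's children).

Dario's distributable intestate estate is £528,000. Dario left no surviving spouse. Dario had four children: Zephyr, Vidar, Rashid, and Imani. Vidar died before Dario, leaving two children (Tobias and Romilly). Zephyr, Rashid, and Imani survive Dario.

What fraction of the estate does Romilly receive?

Romilly receives 1/8 of the estate.

The entire £528,000 passes to the descendants.
That amount (£528,000) is divided into 4 shares of £132,000: Zephyr, Rashid, and Imani each take £132,000; Vidar's £132,000 share passes to Vidar's issue.
Vidar's share (£132,000) is divided into 2 shares of £66,000: Tobias and Romilly each take £66,000.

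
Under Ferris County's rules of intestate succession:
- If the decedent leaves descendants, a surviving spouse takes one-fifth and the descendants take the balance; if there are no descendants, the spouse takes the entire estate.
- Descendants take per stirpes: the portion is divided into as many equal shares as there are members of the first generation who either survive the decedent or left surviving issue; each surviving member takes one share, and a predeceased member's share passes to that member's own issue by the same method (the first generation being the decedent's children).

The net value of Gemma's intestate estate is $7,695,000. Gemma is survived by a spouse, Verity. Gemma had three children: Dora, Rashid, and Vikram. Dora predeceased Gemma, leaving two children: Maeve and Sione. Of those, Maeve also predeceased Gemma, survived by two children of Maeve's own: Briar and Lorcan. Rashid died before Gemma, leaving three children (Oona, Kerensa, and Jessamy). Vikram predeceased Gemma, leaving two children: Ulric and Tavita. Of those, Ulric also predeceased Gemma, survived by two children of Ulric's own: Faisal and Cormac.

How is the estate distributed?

Verity takes one-fifth of $7,695,000 = $1,539,000. The remaining $6,156,000 passes to the descendants.
The descendants' portion ($6,156,000) is divided into 3 shares of $2,052,000: Dora's $2,052,000 share passes to Dora's issue; Rashid's $2,052,000 share passes to Rashid's issue; Vikram's $2,052,000 share passes to Vikram's issue.
Dora's share ($2,052,000) is divided into 2 shares of $1,026,000: Sione takes $1,026,000; Maeve's $1,026,000 share passes to Maeve's issue.
Maeve's share ($1,026,000) is divided into 2 shares of $513,000: Briar and Lorcan each take $513,000.
Rashid's share ($2,052,000) is divided into 3 shares of $684,000: Oona, Kerensa, and Jessamy each take $684,000.
Vikram's share ($2,052,000) is divided into 2 shares of $1,026,000: Tavita takes $1,026,000; Ulric's $1,026,000 share passes to Ulric's issue.
Ulric's share ($1,026,000) is divided into 2 shares of $513,000: Faisal and Cormac each take $513,000.

Verity: $1,539,000; Briar: $513,000; Lorcan: $513,000; Sione: $1,026,000; Oona: $684,000; Kerensa: $684,000; Jessamy: $684,000; Faisal: $513,000; Cormac: $513,000; Tavita: $1,026,000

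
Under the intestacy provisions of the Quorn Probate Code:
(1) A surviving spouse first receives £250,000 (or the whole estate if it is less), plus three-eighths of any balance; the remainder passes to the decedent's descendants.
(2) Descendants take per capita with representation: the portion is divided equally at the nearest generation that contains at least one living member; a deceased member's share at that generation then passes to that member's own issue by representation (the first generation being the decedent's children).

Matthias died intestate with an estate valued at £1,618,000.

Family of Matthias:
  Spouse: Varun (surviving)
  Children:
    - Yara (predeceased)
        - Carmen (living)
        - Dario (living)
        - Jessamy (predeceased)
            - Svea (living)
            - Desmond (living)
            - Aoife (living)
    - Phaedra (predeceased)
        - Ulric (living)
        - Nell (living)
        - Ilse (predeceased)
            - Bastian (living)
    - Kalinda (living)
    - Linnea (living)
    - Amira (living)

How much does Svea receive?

Varun first takes £250,000, leaving a balance of £1,368,000. Varun then takes three-eighths of the balance (£513,000), for a total of £763,000. The remaining £855,000 passes to the descendants.
The descendants' portion (£855,000) is divided into 5 shares of £171,000: Kalinda, Linnea, and Amira each take £171,000; Yara's £171,000 share passes to Yara's issue; Phaedra's £171,000 share passes to Phaedra's issue.
Yara's share (£171,000) is divided into 3 shares of £57,000: Carmen and Dario each take £57,000; Jessamy's £57,000 share passes to Jessamy's issue.
Jessamy's share (£57,000) is divided into 3 shares of £19,000: Svea, Desmond, and Aoife each take £19,000.
Phaedra's share (£171,000) is divided into 3 shares of £57,000: Ulric and Nell each take £57,000; Ilse's £57,000 share passes to Ilse's issue.
Ilse's share (£57,000) passes entirely to Bastian.

Svea receives £19,000.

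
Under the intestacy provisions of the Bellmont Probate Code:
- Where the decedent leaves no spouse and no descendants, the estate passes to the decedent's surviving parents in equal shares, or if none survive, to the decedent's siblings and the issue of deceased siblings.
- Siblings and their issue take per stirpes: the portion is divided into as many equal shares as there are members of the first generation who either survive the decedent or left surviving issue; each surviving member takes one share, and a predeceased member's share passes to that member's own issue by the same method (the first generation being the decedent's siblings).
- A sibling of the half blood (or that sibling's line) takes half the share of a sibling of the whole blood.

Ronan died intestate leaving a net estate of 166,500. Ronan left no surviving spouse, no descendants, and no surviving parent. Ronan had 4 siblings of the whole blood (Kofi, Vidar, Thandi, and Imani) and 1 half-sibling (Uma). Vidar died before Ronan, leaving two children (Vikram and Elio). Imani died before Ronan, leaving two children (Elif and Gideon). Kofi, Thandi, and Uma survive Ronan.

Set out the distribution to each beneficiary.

Kofi: 37,000; Vikram: 18,500; Elio: 18,500; Thandi: 37,000; Elif: 18,500; Gideon: 18,500; Uma: 18,500

The entire 166,500 passes to the siblings and their issue.
Counting each half-blood sibling's line as half a unit, there are 9/2 units in 166,500, so one unit is 37,000. Whole-blood lines (Kofi, Vidar, Thandi, and Imani) take 37,000 each; half-blood lines (Uma) take 18,500 each.
Vidar's share (37,000) is divided into 2 shares of 18,500: Vikram and Elio each take 18,500.
Imani's share (37,000) is divided into 2 shares of 18,500: Elif and Gideon each take 18,500.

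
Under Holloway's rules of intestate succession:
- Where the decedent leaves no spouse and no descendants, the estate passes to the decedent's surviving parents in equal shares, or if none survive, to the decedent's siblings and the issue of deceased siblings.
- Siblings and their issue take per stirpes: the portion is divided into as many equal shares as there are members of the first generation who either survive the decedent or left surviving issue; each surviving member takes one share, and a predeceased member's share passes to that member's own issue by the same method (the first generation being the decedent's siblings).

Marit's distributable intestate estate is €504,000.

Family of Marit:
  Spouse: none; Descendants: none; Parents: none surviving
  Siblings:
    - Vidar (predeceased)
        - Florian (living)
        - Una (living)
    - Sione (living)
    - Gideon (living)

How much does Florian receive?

The entire €504,000 passes to the siblings and their issue.
That amount (€504,000) is divided into 3 shares of €168,000: Sione and Gideon each take €168,000; Vidar's €168,000 share passes to Vidar's issue.
Vidar's share (€168,000) is divided into 2 shares of €84,000: Florian and Una each take €84,000.

Florian receives €84,000.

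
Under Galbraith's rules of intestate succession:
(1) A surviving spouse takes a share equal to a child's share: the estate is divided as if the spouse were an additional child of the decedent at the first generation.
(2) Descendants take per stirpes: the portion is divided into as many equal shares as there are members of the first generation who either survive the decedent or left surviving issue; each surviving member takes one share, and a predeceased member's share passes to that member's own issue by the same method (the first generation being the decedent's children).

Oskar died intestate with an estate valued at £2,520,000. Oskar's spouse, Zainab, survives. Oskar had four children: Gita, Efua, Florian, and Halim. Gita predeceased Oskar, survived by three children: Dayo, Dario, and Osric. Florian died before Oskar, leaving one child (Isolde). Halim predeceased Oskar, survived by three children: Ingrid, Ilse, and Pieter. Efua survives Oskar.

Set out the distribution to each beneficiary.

The spouse counts as an additional share at the children's level, so there are 5 primary shares of £504,000. Zainab takes one such share (£504,000).
The children's combined portion (£2,016,000) is divided into 4 shares of £504,000: Efua takes £504,000; Gita's £504,000 share passes to Gita's issue; Florian's £504,000 share passes to Florian's issue; Halim's £504,000 share passes to Halim's issue.
Gita's share (£504,000) is divided into 3 shares of £168,000: Dayo, Dario, and Osric each take £168,000.
Florian's share (£504,000) passes entirely to Isolde.
Halim's share (£504,000) is divided into 3 shares of £168,000: Ingrid, Ilse, and Pieter each take £168,000.

Zainab: £504,000; Dayo: £168,000; Dario: £168,000; Osric: £168,000; Efua: £504,000; Isolde: £504,000; Ingrid: £168,000; Ilse: £168,000; Pieter: £168,000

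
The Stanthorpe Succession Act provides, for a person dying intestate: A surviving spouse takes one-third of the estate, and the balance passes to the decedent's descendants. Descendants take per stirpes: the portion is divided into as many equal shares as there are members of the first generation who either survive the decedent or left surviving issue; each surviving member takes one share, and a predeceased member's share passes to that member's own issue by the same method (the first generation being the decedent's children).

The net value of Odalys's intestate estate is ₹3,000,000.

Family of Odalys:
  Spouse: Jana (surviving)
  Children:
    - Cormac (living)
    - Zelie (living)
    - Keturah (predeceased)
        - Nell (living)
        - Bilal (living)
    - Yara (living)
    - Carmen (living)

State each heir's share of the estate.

Jana: ₹1,000,000; Cormac: ₹400,000; Zelie: ₹400,000; Nell: ₹200,000; Bilal: ₹200,000; Yara: ₹400,000; Carmen: ₹400,000

Jana takes one-third of ₹3,000,000 = ₹1,000,000. The remaining ₹2,000,000 passes to the descendants.
The descendants' portion (₹2,000,000) is divided into 5 shares of ₹400,000: Cormac, Zelie, Yara, and Carmen each take ₹400,000; Keturah's ₹400,000 share passes to Keturah's issue.
Keturah's share (₹400,000) is divided into 2 shares of ₹200,000: Nell and Bilal each take ₹200,000.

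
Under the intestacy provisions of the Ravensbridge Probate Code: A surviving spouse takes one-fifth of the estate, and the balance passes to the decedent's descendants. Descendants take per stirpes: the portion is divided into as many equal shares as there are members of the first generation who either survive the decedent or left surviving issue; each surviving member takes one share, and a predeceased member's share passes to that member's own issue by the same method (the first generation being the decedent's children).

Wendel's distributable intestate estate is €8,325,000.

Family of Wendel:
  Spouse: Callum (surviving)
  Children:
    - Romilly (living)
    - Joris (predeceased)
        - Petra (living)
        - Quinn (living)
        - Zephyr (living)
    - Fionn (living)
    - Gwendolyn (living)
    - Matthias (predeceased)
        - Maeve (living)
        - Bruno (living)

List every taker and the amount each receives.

Callum: €1,665,000; Romilly: €1,332,000; Petra: €444,000; Quinn: €444,000; Zephyr: €444,000; Fionn: €1,332,000; Gwendolyn: €1,332,000; Maeve: €666,000; Bruno: €666,000

Callum takes one-fifth of €8,325,000 = €1,665,000. The remaining €6,660,000 passes to the descendants.
The descendants' portion (€6,660,000) is divided into 5 shares of €1,332,000: Romilly, Fionn, and Gwendolyn each take €1,332,000; Joris's €1,332,000 share passes to Joris's issue; Matthias's €1,332,000 share passes to Matthias's issue.
Joris's share (€1,332,000) is divided into 3 shares of €444,000: Petra, Quinn, and Zephyr each take €444,000.
Matthias's share (€1,332,000) is divided into 2 shares of €666,000: Maeve and Bruno each take €666,000.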